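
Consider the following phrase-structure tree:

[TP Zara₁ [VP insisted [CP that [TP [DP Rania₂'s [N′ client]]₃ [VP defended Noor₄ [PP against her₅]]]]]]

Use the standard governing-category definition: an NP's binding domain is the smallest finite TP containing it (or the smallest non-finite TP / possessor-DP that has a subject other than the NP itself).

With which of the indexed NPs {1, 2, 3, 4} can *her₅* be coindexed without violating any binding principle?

*her* is a pronoun, so Principle B applies: it must be free in its binding domain.
Binding domain of *her₅*: the embedded TP, whose subject is [Rania₂'s client]₃.
*Zara₁* c-commands the pronoun but from outside its binding domain, and is not c-commanded by it → coindexation permitted.
*Rania₂* and the pronoun do not c-command one another → neither Principle B nor Principle C is at stake; coindexation permitted.
*[Rania₂'s client]₃* c-commands the pronoun within its binding domain → coindexation would violate Principle B.
*Noor₄* c-commands the pronoun within its binding domain → coindexation would violate Principle B.

{1, 2}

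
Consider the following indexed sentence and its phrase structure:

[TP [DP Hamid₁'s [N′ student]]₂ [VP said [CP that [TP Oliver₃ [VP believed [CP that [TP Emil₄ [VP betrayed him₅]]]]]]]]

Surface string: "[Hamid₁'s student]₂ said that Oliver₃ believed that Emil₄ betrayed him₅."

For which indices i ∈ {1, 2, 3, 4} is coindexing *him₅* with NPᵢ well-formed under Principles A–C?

*him* is a pronoun, so Principle B applies: it must be free in its binding domain.
Binding domain of *him₅*: the embedded TP, whose subject is Emil₄.
*Hamid₁* and the pronoun do not c-command one another → neither Principle B nor Principle C is at stake; coindexation permitted.
*[Hamid₁'s student]₂* c-commands the pronoun but from outside its binding domain, and is not c-commanded by it → coindexation permitted.
*Oliver₃* c-commands the pronoun but from outside its binding domain, and is not c-commanded by it → coindexation permitted.
*Emil₄* c-commands the pronoun within its binding domain → coindexation would violate Principle B.

{1, 2, 3}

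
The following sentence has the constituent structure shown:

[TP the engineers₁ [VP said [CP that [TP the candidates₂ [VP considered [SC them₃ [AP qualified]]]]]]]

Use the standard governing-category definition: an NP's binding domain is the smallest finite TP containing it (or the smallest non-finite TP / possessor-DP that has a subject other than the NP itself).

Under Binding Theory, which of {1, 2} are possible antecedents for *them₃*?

*them* is a pronoun, so Principle B applies: it must be free in its binding domain.
Binding domain of *them₃*: the embedded TP, whose subject is the candidates₂.
*the engineers₁* c-commands the pronoun but from outside its binding domain, and is not c-commanded by it → coindexation permitted.
*the candidates₂* c-commands the pronoun within its binding domain → coindexation would violate Principle B.

{1}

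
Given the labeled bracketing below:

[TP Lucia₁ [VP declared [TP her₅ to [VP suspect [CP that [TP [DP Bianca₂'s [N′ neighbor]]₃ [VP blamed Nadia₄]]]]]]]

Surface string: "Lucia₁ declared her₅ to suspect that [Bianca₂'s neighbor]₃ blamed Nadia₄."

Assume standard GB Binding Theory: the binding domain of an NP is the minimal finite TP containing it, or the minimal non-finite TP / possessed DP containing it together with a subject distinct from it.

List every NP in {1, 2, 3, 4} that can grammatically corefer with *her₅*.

none

*her* is a pronoun, so Principle B applies: it must be free in its binding domain.
Binding domain of *her₅*: the matrix TP, whose subject is Lucia₁.
*Lucia₁* c-commands the pronoun within its binding domain → coindexation would violate Principle B.
*Bianca₂*: the pronoun c-commands this R-expression → coindexation would violate Principle C on *Bianca₂*.
*[Bianca₂'s neighbor]₃*: the pronoun c-commands this R-expression → coindexation would violate Principle C on *[Bianca₂'s neighbor]₃*.
*Nadia₄*: the pronoun c-commands this R-expression → coindexation would violate Principle C on *Nadia₄*.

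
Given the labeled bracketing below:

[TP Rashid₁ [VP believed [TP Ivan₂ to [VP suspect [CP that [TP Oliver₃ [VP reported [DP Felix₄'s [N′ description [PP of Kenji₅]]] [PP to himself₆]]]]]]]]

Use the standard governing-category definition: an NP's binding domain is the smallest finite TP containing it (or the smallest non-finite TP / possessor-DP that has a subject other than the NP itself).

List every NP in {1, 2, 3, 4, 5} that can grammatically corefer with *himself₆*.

{3}

*himself* is an anaphor, so Principle A applies: it must be bound in its binding domain.
Binding domain of *himself₆*: the embedded TP, whose subject is Oliver₃.
*Rashid₁* c-commands the anaphor but is outside its binding domain → cannot satisfy Principle A.
*Ivan₂* c-commands the anaphor but is outside its binding domain → cannot satisfy Principle A.
*Oliver₃* c-commands the anaphor within its binding domain → licit binder.
*Felix₄* does not c-command the anaphor → cannot bind it.
*Kenji₅* does not c-command the anaphor → cannot bind it.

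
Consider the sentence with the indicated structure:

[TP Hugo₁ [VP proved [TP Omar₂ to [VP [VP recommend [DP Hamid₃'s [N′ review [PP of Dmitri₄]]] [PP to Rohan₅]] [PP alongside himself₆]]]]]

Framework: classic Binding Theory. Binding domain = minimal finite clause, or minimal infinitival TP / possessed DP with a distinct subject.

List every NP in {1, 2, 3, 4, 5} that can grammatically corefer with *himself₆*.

*himself* is an anaphor, so Principle A applies: it must be bound in its binding domain.
Binding domain of *himself₆*: the embedded TP, whose subject is Omar₂.
*Hugo₁* c-commands the anaphor but is outside its binding domain → cannot satisfy Principle A.
*Omar₂* c-commands the anaphor within its binding domain → licit binder.
*Hamid₃* does not c-command the anaphor → cannot bind it.
*Dmitri₄* does not c-command the anaphor → cannot bind it.
*Rohan₅* does not c-command the anaphor → cannot bind it.

{2}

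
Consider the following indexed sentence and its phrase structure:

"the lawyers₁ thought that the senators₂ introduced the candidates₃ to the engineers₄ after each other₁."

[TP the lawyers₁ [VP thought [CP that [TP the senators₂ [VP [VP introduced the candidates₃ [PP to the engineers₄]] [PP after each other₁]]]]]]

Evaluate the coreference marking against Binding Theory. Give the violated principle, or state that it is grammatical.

The two coindexed NPs are *the lawyers₁* and *each other₁*.
*each other₁* is an anaphor. Principle A requires it to be bound within its binding domain — the embedded TP, whose subject is the senators₂.
Within that domain it is c-commanded by *the senators₂*, which does not share its index.
*the lawyers₁* does c-command the anaphor, but from outside its binding domain.
The anaphor is unbound in its domain → Principle A violation.

Principle A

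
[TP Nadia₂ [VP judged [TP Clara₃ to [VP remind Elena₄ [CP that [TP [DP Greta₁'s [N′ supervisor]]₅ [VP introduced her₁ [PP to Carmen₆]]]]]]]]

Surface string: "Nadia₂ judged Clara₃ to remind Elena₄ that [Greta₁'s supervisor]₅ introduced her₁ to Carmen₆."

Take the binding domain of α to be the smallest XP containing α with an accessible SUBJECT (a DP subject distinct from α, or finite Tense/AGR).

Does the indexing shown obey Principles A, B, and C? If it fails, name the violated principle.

grammatical

The two coindexed NPs are *Greta₁* and *her₁*.
*her₁* is a pronoun; its binding domain is the embedded TP, whose subject is [Greta₁'s supervisor]₅. Within that domain it is c-commanded only by *[Greta₁'s supervisor]₅*, which carries a different index — the pronoun is free locally, so Principle B holds.
*Greta₁* is an R-expression; *her₁* does not c-command it, and no other NP shares its index, so Principle C is satisfied.
All principles are respected.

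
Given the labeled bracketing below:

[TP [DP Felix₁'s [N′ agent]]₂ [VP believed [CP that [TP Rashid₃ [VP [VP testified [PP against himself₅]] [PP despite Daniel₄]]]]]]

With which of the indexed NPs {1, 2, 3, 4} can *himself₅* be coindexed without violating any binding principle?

{3}

*himself* is an anaphor, so Principle A applies: it must be bound in its binding domain.
Binding domain of *himself₅*: the embedded TP, whose subject is Rashid₃.
*Felix₁* does not c-command the anaphor → cannot bind it.
*[Felix₁'s agent]₂* c-commands the anaphor but is outside its binding domain → cannot satisfy Principle A.
*Rashid₃* c-commands the anaphor within its binding domain → licit binder.
*Daniel₄* does not c-command the anaphor → cannot bind it.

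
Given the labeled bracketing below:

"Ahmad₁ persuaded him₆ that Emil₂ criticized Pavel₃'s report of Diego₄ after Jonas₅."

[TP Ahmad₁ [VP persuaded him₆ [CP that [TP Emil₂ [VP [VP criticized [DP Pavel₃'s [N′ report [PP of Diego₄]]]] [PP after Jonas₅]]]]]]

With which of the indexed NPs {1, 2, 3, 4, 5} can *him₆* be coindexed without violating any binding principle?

none

*him* is a pronoun, so Principle B applies: it must be free in its binding domain.
Binding domain of *him₆*: the matrix TP, whose subject is Ahmad₁.
*Ahmad₁* c-commands the pronoun within its binding domain → coindexation would violate Principle B.
*Emil₂*: the pronoun c-commands this R-expression → coindexation would violate Principle C on *Emil₂*.
*Pavel₃*: the pronoun c-commands this R-expression → coindexation would violate Principle C on *Pavel₃*.
*Diego₄*: the pronoun c-commands this R-expression → coindexation would violate Principle C on *Diego₄*.
*Jonas₅*: the pronoun c-commands this R-expression → coindexation would violate Principle C on *Jonas₅*.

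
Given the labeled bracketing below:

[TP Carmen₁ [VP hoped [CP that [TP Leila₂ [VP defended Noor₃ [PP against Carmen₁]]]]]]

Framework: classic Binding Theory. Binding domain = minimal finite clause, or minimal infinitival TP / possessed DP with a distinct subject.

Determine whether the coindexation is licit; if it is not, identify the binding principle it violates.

The two coindexed NPs are *Carmen₁* (the lower occurrence) and *Carmen₁* (the higher occurrence).
*Carmen₁* (the lower occurrence) is an R-expression. Principle C requires it to be free everywhere.
*Carmen₁* (the higher occurrence) c-commands it and carries the same index.
The R-expression is bound → Principle C violation.

Principle C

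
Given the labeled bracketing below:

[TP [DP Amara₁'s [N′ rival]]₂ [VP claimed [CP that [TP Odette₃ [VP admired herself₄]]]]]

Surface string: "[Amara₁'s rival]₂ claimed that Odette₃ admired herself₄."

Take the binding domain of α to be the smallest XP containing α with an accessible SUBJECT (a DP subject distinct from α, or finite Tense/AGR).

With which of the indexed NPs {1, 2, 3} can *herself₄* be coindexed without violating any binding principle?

*herself* is an anaphor, so Principle A applies: it must be bound in its binding domain.
Binding domain of *herself₄*: the embedded TP, whose subject is Odette₃.
*Amara₁* does not c-command the anaphor → cannot bind it.
*[Amara₁'s rival]₂* c-commands the anaphor but is outside its binding domain → cannot satisfy Principle A.
*Odette₃* c-commands the anaphor within its binding domain → licit binder.

{3}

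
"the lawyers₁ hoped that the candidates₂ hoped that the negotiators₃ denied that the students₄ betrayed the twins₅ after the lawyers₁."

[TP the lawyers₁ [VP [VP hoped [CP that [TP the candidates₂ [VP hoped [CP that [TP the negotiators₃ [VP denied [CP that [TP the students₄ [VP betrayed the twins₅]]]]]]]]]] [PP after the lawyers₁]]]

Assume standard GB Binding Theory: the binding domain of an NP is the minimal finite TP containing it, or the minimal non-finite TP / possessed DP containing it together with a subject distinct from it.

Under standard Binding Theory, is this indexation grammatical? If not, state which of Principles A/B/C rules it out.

The two coindexed NPs are *the lawyers₁* (the higher occurrence) and *the lawyers₁* (the lower occurrence).
*the lawyers₁* (the lower occurrence) is an R-expression. Principle C requires it to be free everywhere.
*the lawyers₁* (the higher occurrence) c-commands it and carries the same index.
The R-expression is bound → Principle C violation.

Principle C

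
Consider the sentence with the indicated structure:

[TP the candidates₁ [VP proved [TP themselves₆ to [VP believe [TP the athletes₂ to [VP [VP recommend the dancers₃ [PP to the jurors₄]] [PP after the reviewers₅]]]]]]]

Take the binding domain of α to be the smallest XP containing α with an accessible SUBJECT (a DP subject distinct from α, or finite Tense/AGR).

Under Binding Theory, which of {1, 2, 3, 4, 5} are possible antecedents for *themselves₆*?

*themselves* is an anaphor, so Principle A applies: it must be bound in its binding domain.
Binding domain of *themselves₆*: the matrix TP, whose subject is the candidates₁.
*the candidates₁* c-commands the anaphor within its binding domain → licit binder.
*the athletes₂* does not c-command the anaphor → cannot bind it.
*the dancers₃* does not c-command the anaphor → cannot bind it.
*the jurors₄* does not c-command the anaphor → cannot bind it.
*the reviewers₅* does not c-command the anaphor → cannot bind it.

{1}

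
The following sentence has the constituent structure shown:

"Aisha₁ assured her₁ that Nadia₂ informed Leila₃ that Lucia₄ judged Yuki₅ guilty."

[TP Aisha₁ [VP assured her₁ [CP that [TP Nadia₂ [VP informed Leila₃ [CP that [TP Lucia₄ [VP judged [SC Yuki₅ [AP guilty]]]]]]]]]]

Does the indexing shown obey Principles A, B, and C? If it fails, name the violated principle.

Principle B

The two coindexed NPs are *Aisha₁* and *her₁*.
*her₁* is a pronoun. Its binding domain is the matrix TP, whose subject is Aisha₁.
*Aisha₁* c-commands it within that domain and carries the same index.
The pronoun is locally bound → Principle B violation.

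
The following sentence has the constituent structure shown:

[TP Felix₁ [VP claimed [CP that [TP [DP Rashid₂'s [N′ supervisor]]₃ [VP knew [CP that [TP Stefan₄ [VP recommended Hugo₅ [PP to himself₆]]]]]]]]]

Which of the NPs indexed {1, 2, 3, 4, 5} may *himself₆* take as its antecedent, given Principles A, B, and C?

{4, 5}

*himself* is an anaphor, so Principle A applies: it must be bound in its binding domain.
Binding domain of *himself₆*: the embedded TP, whose subject is Stefan₄.
*Felix₁* c-commands the anaphor but is outside its binding domain → cannot satisfy Principle A.
*Rashid₂* does not c-command the anaphor → cannot bind it.
*[Rashid₂'s supervisor]₃* c-commands the anaphor but is outside its binding domain → cannot satisfy Principle A.
*Stefan₄* c-commands the anaphor within its binding domain → licit binder.
*Hugo₅* c-commands the anaphor within its binding domain → licit binder.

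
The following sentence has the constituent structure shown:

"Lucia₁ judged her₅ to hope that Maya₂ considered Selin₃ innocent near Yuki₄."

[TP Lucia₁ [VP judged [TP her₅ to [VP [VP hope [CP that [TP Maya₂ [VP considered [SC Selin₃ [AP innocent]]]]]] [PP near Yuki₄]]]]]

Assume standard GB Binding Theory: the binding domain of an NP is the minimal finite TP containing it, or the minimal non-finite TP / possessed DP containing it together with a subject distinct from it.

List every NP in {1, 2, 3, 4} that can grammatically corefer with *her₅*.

none

*her* is a pronoun, so Principle B applies: it must be free in its binding domain.
Binding domain of *her₅*: the matrix TP, whose subject is Lucia₁.
*Lucia₁* c-commands the pronoun within its binding domain → coindexation would violate Principle B.
*Maya₂*: the pronoun c-commands this R-expression → coindexation would violate Principle C on *Maya₂*.
*Selin₃*: the pronoun c-commands this R-expression → coindexation would violate Principle C on *Selin₃*.
*Yuki₄*: the pronoun c-commands this R-expression → coindexation would violate Principle C on *Yuki₄*.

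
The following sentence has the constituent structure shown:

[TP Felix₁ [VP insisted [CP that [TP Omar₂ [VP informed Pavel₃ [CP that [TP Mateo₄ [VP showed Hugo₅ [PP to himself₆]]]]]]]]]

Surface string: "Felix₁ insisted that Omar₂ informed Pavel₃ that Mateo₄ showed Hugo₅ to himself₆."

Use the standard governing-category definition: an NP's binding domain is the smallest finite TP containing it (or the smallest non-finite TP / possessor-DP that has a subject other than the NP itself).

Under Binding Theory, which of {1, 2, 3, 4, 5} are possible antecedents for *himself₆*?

{4, 5}

*himself* is an anaphor, so Principle A applies: it must be bound in its binding domain.
Binding domain of *himself₆*: the embedded TP, whose subject is Mateo₄.
*Felix₁* c-commands the anaphor but is outside its binding domain → cannot satisfy Principle A.
*Omar₂* c-commands the anaphor but is outside its binding domain → cannot satisfy Principle A.
*Pavel₃* c-commands the anaphor but is outside its binding domain → cannot satisfy Principle A.
*Mateo₄* c-commands the anaphor within its binding domain → licit binder.
*Hugo₅* c-commands the anaphor within its binding domain → licit binder.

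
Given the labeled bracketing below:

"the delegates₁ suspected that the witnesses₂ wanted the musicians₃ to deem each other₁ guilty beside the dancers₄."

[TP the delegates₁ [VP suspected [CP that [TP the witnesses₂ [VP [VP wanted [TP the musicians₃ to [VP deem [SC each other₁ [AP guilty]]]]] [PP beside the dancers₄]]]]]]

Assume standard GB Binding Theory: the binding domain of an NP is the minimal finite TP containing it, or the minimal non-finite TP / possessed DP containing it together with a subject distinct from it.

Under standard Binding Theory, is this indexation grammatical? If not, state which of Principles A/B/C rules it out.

The two coindexed NPs are *the delegates₁* and *each other₁*.
*each other₁* is an anaphor. Principle A requires it to be bound within its binding domain — the embedded TP, whose subject is the musicians₃.
Within that domain it is c-commanded by *the musicians₃*, which does not share its index.
*the delegates₁* does c-command the anaphor, but from outside its binding domain.
The anaphor is unbound in its domain → Principle A violation.

Principle A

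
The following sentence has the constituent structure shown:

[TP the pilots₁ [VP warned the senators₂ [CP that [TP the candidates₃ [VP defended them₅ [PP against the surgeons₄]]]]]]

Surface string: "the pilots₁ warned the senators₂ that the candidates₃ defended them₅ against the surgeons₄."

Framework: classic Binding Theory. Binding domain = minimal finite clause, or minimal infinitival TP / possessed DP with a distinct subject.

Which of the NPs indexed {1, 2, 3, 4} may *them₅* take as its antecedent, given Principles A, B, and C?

*them* is a pronoun, so Principle B applies: it must be free in its binding domain.
Binding domain of *them₅*: the embedded TP, whose subject is the candidates₃.
*the pilots₁* c-commands the pronoun but from outside its binding domain, and is not c-commanded by it → coindexation permitted.
*the senators₂* c-commands the pronoun but from outside its binding domain, and is not c-commanded by it → coindexation permitted.
*the candidates₃* c-commands the pronoun within its binding domain → coindexation would violate Principle B.
*the surgeons₄*: the pronoun c-commands this R-expression → coindexation would violate Principle C on *the surgeons₄*.

{1, 2}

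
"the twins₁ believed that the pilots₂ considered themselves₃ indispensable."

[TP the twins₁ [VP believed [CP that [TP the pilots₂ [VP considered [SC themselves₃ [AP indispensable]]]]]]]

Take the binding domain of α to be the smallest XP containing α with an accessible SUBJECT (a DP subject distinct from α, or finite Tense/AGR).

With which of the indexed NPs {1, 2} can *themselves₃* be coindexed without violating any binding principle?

*themselves* is an anaphor, so Principle A applies: it must be bound in its binding domain.
Binding domain of *themselves₃*: the embedded TP, whose subject is the pilots₂.
*the twins₁* c-commands the anaphor but is outside its binding domain → cannot satisfy Principle A.
*the pilots₂* c-commands the anaphor within its binding domain → licit binder.

{2}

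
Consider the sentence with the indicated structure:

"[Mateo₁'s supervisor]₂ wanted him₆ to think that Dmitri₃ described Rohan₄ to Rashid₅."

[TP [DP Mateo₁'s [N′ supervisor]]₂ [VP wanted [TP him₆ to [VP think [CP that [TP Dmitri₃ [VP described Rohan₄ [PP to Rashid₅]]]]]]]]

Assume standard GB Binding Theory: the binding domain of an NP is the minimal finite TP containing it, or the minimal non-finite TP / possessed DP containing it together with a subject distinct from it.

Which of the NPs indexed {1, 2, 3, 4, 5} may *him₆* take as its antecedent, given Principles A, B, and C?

{1}

*him* is a pronoun, so Principle B applies: it must be free in its binding domain.
Binding domain of *him₆*: the matrix TP, whose subject is [Mateo₁'s supervisor]₂.
*Mateo₁* and the pronoun do not c-command one another → neither Principle B nor Principle C is at stake; coindexation permitted.
*[Mateo₁'s supervisor]₂* c-commands the pronoun within its binding domain → coindexation would violate Principle B.
*Dmitri₃*: the pronoun c-commands this R-expression → coindexation would violate Principle C on *Dmitri₃*.
*Rohan₄*: the pronoun c-commands this R-expression → coindexation would violate Principle C on *Rohan₄*.
*Rashid₅*: the pronoun c-commands this R-expression → coindexation would violate Principle C on *Rashid₅*.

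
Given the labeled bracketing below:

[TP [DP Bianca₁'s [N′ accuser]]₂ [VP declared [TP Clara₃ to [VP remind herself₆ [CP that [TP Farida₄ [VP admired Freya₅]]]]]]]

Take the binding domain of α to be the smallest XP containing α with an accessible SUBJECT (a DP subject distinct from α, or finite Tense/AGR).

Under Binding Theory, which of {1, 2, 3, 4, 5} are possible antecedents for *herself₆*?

{3}

*herself* is an anaphor, so Principle A applies: it must be bound in its binding domain.
Binding domain of *herself₆*: the embedded TP, whose subject is Clara₃.
*Bianca₁* does not c-command the anaphor → cannot bind it.
*[Bianca₁'s accuser]₂* c-commands the anaphor but is outside its binding domain → cannot satisfy Principle A.
*Clara₃* c-commands the anaphor within its binding domain → licit binder.
*Farida₄* does not c-command the anaphor → cannot bind it.
*Freya₅* does not c-command the anaphor → cannot bind it.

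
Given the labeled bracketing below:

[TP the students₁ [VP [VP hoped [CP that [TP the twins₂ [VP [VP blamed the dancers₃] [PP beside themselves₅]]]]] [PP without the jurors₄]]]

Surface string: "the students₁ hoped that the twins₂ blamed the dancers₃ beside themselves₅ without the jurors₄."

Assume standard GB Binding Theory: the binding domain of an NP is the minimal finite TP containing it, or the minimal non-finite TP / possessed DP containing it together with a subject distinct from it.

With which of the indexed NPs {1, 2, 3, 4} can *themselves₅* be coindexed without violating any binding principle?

{2}

*themselves* is an anaphor, so Principle A applies: it must be bound in its binding domain.
Binding domain of *themselves₅*: the embedded TP, whose subject is the twins₂.
*the students₁* c-commands the anaphor but is outside its binding domain → cannot satisfy Principle A.
*the twins₂* c-commands the anaphor within its binding domain → licit binder.
*the dancers₃* does not c-command the anaphor → cannot bind it.
*the jurors₄* does not c-command the anaphor → cannot bind it.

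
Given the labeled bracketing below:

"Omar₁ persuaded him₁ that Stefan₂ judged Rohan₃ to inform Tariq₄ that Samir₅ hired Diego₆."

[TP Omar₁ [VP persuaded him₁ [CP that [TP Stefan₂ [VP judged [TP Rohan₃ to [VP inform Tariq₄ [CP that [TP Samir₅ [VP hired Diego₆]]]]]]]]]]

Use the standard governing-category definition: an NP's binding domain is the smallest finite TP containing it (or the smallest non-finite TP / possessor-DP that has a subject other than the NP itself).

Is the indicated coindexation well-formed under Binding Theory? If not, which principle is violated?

Principle B

The two coindexed NPs are *Omar₁* and *him₁*.
*him₁* is a pronoun. Its binding domain is the matrix TP, whose subject is Omar₁.
*Omar₁* c-commands it within that domain and carries the same index.
The pronoun is locally bound → Principle B violation.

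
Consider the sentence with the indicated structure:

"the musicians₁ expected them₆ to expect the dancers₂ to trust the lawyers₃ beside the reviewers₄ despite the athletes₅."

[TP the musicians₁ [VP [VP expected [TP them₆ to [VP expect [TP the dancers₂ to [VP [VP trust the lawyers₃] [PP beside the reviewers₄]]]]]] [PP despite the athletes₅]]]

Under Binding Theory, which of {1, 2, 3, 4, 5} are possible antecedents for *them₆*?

{5}

*them* is a pronoun, so Principle B applies: it must be free in its binding domain.
Binding domain of *them₆*: the matrix TP, whose subject is the musicians₁.
*the musicians₁* c-commands the pronoun within its binding domain → coindexation would violate Principle B.
*the dancers₂*: the pronoun c-commands this R-expression → coindexation would violate Principle C on *the dancers₂*.
*the lawyers₃*: the pronoun c-commands this R-expression → coindexation would violate Principle C on *the lawyers₃*.
*the reviewers₄*: the pronoun c-commands this R-expression → coindexation would violate Principle C on *the reviewers₄*.
*the athletes₅* and the pronoun do not c-command one another → neither Principle B nor Principle C is at stake; coindexation permitted.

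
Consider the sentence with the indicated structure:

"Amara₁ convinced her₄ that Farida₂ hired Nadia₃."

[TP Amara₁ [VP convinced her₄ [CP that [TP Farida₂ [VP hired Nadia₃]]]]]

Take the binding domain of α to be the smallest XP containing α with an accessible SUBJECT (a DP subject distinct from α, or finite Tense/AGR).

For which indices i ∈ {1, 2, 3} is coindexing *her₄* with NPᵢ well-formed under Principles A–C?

none

*her* is a pronoun, so Principle B applies: it must be free in its binding domain.
Binding domain of *her₄*: the matrix TP, whose subject is Amara₁.
*Amara₁* c-commands the pronoun within its binding domain → coindexation would violate Principle B.
*Farida₂*: the pronoun c-commands this R-expression → coindexation would violate Principle C on *Farida₂*.
*Nadia₃*: the pronoun c-commands this R-expression → coindexation would violate Principle C on *Nadia₃*.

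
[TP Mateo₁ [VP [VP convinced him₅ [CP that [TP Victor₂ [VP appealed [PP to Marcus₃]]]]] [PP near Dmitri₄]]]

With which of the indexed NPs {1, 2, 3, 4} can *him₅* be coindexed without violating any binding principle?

{4}

*him* is a pronoun, so Principle B applies: it must be free in its binding domain.
Binding domain of *him₅*: the matrix TP, whose subject is Mateo₁.
*Mateo₁* c-commands the pronoun within its binding domain → coindexation would violate Principle B.
*Victor₂*: the pronoun c-commands this R-expression → coindexation would violate Principle C on *Victor₂*.
*Marcus₃*: the pronoun c-commands this R-expression → coindexation would violate Principle C on *Marcus₃*.
*Dmitri₄* and the pronoun do not c-command one another → neither Principle B nor Principle C is at stake; coindexation permitted.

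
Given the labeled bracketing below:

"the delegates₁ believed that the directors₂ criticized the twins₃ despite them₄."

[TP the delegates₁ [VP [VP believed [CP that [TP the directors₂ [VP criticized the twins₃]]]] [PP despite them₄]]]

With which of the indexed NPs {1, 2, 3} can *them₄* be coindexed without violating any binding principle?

*them* is a pronoun, so Principle B applies: it must be free in its binding domain.
Binding domain of *them₄*: the matrix TP, whose subject is the delegates₁.
*the delegates₁* c-commands the pronoun within its binding domain → coindexation would violate Principle B.
*the directors₂* and the pronoun do not c-command one another → neither Principle B nor Principle C is at stake; coindexation permitted.
*the twins₃* and the pronoun do not c-command one another → neither Principle B nor Principle C is at stake; coindexation permitted.

{2, 3}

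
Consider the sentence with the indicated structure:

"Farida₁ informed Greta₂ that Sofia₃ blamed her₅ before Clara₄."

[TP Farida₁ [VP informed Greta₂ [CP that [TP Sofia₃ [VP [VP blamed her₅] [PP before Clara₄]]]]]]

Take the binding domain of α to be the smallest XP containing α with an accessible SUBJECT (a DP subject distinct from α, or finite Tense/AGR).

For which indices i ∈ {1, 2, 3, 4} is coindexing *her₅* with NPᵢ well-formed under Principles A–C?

*her* is a pronoun, so Principle B applies: it must be free in its binding domain.
Binding domain of *her₅*: the embedded TP, whose subject is Sofia₃.
*Farida₁* c-commands the pronoun but from outside its binding domain, and is not c-commanded by it → coindexation permitted.
*Greta₂* c-commands the pronoun but from outside its binding domain, and is not c-commanded by it → coindexation permitted.
*Sofia₃* c-commands the pronoun within its binding domain → coindexation would violate Principle B.
*Clara₄* and the pronoun do not c-command one another → neither Principle B nor Principle C is at stake; coindexation permitted.

{1, 2, 4}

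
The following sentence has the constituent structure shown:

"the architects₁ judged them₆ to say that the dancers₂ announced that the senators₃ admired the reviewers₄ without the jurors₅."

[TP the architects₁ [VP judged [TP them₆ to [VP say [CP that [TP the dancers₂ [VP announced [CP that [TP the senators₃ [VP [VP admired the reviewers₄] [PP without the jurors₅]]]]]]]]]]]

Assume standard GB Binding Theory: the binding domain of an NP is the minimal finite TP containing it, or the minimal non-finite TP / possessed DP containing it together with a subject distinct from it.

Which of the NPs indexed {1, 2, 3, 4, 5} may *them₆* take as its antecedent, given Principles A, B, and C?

none

*them* is a pronoun, so Principle B applies: it must be free in its binding domain.
Binding domain of *them₆*: the matrix TP, whose subject is the architects₁.
*the architects₁* c-commands the pronoun within its binding domain → coindexation would violate Principle B.
*the dancers₂*: the pronoun c-commands this R-expression → coindexation would violate Principle C on *the dancers₂*.
*the senators₃*: the pronoun c-commands this R-expression → coindexation would violate Principle C on *the senators₃*.
*the reviewers₄*: the pronoun c-commands this R-expression → coindexation would violate Principle C on *the reviewers₄*.
*the jurors₅*: the pronoun c-commands this R-expression → coindexation would violate Principle C on *the jurors₅*.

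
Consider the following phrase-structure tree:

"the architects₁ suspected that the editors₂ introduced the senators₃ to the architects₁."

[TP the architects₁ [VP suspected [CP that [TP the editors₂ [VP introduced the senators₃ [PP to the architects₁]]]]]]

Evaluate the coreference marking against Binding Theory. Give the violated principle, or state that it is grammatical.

The two coindexed NPs are *the architects₁* (the higher occurrence) and *the architects₁* (the lower occurrence).
*the architects₁* (the lower occurrence) is an R-expression. Principle C requires it to be free everywhere.
*the architects₁* (the higher occurrence) c-commands it and carries the same index.
The R-expression is bound → Principle C violation.

Principle C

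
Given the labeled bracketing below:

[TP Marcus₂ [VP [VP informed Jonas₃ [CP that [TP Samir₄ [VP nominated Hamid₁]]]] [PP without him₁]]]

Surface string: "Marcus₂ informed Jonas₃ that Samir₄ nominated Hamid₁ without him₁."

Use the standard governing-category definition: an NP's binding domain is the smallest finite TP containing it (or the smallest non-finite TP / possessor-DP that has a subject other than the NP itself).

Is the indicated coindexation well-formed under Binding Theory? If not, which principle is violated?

The two coindexed NPs are *Hamid₁* and *him₁*.
*him₁* is a pronoun; its binding domain is the matrix TP, whose subject is Marcus₂. Within that domain it is c-commanded only by *Marcus₂*, which carries a different index — the pronoun is free locally, so Principle B holds.
*Hamid₁* is an R-expression; *him₁* does not c-command it, and no other NP shares its index, so Principle C is satisfied.
All principles are respected.

grammatical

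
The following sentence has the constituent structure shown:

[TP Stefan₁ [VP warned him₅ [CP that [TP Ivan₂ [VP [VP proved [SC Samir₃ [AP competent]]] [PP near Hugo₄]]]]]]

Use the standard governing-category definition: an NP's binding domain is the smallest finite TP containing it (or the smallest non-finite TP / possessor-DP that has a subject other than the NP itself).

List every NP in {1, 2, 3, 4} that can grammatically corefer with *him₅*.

*him* is a pronoun, so Principle B applies: it must be free in its binding domain.
Binding domain of *him₅*: the matrix TP, whose subject is Stefan₁.
*Stefan₁* c-commands the pronoun within its binding domain → coindexation would violate Principle B.
*Ivan₂*: the pronoun c-commands this R-expression → coindexation would violate Principle C on *Ivan₂*.
*Samir₃*: the pronoun c-commands this R-expression → coindexation would violate Principle C on *Samir₃*.
*Hugo₄*: the pronoun c-commands this R-expression → coindexation would violate Principle C on *Hugo₄*.

none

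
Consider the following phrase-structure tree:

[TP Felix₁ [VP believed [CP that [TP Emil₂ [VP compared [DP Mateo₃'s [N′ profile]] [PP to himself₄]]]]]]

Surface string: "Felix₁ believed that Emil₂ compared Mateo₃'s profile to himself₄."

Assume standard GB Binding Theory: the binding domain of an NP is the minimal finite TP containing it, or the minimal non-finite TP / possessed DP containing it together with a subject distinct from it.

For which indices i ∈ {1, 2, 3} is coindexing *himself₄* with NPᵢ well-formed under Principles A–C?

{2}

*himself* is an anaphor, so Principle A applies: it must be bound in its binding domain.
Binding domain of *himself₄*: the embedded TP, whose subject is Emil₂.
*Felix₁* c-commands the anaphor but is outside its binding domain → cannot satisfy Principle A.
*Emil₂* c-commands the anaphor within its binding domain → licit binder.
*Mateo₃* does not c-command the anaphor → cannot bind it.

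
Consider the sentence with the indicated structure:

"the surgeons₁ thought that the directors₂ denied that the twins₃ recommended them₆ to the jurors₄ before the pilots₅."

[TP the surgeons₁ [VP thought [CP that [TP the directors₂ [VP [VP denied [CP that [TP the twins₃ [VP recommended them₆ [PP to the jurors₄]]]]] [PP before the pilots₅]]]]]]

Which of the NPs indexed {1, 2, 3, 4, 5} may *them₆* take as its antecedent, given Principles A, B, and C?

{1, 2, 5}

*them* is a pronoun, so Principle B applies: it must be free in its binding domain.
Binding domain of *them₆*: the embedded TP, whose subject is the twins₃.
*the surgeons₁* c-commands the pronoun but from outside its binding domain, and is not c-commanded by it → coindexation permitted.
*the directors₂* c-commands the pronoun but from outside its binding domain, and is not c-commanded by it → coindexation permitted.
*the twins₃* c-commands the pronoun within its binding domain → coindexation would violate Principle B.
*the jurors₄*: the pronoun c-commands this R-expression → coindexation would violate Principle C on *the jurors₄*.
*the pilots₅* and the pronoun do not c-command one another → neither Principle B nor Principle C is at stake; coindexation permitted.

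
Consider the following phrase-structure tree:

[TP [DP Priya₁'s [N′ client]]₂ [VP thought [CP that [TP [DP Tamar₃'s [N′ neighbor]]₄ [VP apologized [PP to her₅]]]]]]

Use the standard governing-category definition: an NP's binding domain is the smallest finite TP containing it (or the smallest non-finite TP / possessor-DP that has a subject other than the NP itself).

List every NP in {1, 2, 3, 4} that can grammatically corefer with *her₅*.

*her* is a pronoun, so Principle B applies: it must be free in its binding domain.
Binding domain of *her₅*: the embedded TP, whose subject is [Tamar₃'s neighbor]₄.
*Priya₁* and the pronoun do not c-command one another → neither Principle B nor Principle C is at stake; coindexation permitted.
*[Priya₁'s client]₂* c-commands the pronoun but from outside its binding domain, and is not c-commanded by it → coindexation permitted.
*Tamar₃* and the pronoun do not c-command one another → neither Principle B nor Principle C is at stake; coindexation permitted.
*[Tamar₃'s neighbor]₄* c-commands the pronoun within its binding domain → coindexation would violate Principle B.

{1, 2, 3}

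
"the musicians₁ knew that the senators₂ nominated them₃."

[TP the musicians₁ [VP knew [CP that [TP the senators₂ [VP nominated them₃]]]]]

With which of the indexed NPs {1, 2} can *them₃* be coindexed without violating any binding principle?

*them* is a pronoun, so Principle B applies: it must be free in its binding domain.
Binding domain of *them₃*: the embedded TP, whose subject is the senators₂.
*the musicians₁* c-commands the pronoun but from outside its binding domain, and is not c-commanded by it → coindexation permitted.
*the senators₂* c-commands the pronoun within its binding domain → coindexation would violate Principle B.

{1}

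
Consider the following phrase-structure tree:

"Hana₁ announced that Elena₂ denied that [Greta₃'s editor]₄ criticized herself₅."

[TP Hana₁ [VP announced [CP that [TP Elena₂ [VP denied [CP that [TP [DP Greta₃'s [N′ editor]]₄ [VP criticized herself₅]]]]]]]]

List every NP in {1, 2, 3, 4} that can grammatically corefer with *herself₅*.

{4}

*herself* is an anaphor, so Principle A applies: it must be bound in its binding domain.
Binding domain of *herself₅*: the embedded TP, whose subject is [Greta₃'s editor]₄.
*Hana₁* c-commands the anaphor but is outside its binding domain → cannot satisfy Principle A.
*Elena₂* c-commands the anaphor but is outside its binding domain → cannot satisfy Principle A.
*Greta₃* does not c-command the anaphor → cannot bind it.
*[Greta₃'s editor]₄* c-commands the anaphor within its binding domain → licit binder.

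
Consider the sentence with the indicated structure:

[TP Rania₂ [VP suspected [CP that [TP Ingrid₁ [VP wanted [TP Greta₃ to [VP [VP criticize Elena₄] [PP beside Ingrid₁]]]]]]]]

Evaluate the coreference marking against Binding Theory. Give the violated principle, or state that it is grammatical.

Principle C

The two coindexed NPs are *Ingrid₁* (the lower occurrence) and *Ingrid₁* (the higher occurrence).
*Ingrid₁* (the lower occurrence) is an R-expression. Principle C requires it to be free everywhere.
*Ingrid₁* (the higher occurrence) c-commands it and carries the same index.
The R-expression is bound → Principle C violation.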